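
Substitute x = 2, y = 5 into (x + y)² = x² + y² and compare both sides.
LHS = (2 + 5)² = 49
RHS = 2² + 5² = 29

LHS ≠ RHS, so the equation does not hold here.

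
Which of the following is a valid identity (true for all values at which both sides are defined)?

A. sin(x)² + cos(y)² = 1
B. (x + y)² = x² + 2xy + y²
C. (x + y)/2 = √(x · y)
A: fails at (1, 3) — LHS = sin(1)² + cos(3)² ≈ 1.688, RHS = 1.
B: holds — e.g. at (4, 5), both sides equal 81.
C: fails at (2, 4) — LHS = 3, RHS = 2·√(2) ≈ 2.828.

Answer: B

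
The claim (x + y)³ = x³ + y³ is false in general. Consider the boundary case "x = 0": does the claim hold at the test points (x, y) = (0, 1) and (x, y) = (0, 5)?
Yes, holds at both test points

At (0, 1): LHS = 1, RHS = 1 → equal
At (0, 5): LHS = 125, RHS = 125 → equal

So the claim does hold at both of these boundary points, even though it is not an identity.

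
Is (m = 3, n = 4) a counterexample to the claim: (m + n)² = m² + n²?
Yes

Substituting m = 3, n = 4:
LHS = (3 + 4)² = 49
RHS = 3² + 4² = 25

Since LHS ≠ RHS, this pair disproves the claim.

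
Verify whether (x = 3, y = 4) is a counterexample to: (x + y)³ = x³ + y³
Substituting x = 3, y = 4:
LHS = (3 + 4)³ = 343
RHS = 3³ + 4³ = 91

Since LHS ≠ RHS, this pair disproves the claim.

Answer: Yes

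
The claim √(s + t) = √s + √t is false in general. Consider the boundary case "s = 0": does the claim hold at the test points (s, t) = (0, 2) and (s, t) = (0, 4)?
Yes, holds at both test points

At (0, 2): LHS = √(2) ≈ 1.414, RHS = √(2) ≈ 1.414 → equal
At (0, 4): LHS = 2, RHS = 2 → equal

So the claim does hold at both of these boundary points, even though it is not an identity.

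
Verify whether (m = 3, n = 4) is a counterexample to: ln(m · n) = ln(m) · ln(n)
Substituting m = 3, n = 4:
LHS = ln(3 · 4) = ln(12) ≈ 2.485
RHS = ln(3) · ln(4) ≈ 1.523

Since LHS ≠ RHS, this pair disproves the claim.

Answer: Yes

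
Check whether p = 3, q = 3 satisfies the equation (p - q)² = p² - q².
Holds

Substituting p = 3, q = 3:

LHS = (3 - 3)² = 0
RHS = 3² - 3² = 0

LHS = RHS, so the equation holds at this point.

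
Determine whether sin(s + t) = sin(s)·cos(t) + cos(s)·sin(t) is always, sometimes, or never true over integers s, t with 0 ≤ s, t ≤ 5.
Always true

The identity holds for every pair in the range. For instance at (s, t) = (3, 0): both sides equal sin(3) ≈ 0.1411.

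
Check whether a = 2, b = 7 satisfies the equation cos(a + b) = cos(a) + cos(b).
Substituting a = 2, b = 7:

LHS = cos(2 + 7) = cos(9) ≈ -0.9111
RHS = cos(2) + cos(7) ≈ 0.3378

LHS ≠ RHS, so the equation does not hold at this point.

Answer: Fails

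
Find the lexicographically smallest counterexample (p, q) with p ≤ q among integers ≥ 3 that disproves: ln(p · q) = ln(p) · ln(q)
Substituting (3, 3) into the claim:
LHS = ln(3 · 3) = ln(9) ≈ 2.197
RHS = ln(3) · ln(3) = ln(3)² ≈ 1.207

Since LHS ≠ RHS, this pair disproves the claim, and no lexicographically smaller pair (p ≤ q, integers ≥ 3) does.

For instance (8, 9) is also a counterexample (LHS = ln(72) ≈ 4.277, RHS = ln(8)·ln(9) ≈ 4.569), but it's lexicographically larger.

Answer: (p, q) = (3, 3)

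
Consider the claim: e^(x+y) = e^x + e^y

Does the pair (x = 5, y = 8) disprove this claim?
Yes

Substituting x = 5, y = 8:
LHS = e^(5+8) = e^13 ≈ 442413.4
RHS = e^5 + e^8 ≈ 3129

Since LHS ≠ RHS, this pair disproves the claim.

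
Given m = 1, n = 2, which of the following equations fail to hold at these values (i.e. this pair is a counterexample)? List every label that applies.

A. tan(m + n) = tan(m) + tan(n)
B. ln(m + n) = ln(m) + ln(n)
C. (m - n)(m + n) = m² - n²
A, B

Evaluating each claim at the given values:
A. LHS = tan(3) ≈ -0.1425, RHS = tan(2) + tan(1) ≈ -0.6276 → fails here (LHS ≠ RHS)
B. LHS = ln(3) ≈ 1.099, RHS = ln(2) ≈ 0.6931 → fails here (LHS ≠ RHS)
C. LHS = -3, RHS = -3 → holds here (LHS = RHS)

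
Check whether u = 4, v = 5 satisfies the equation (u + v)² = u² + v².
Fails

Substituting u = 4, v = 5:

LHS = (4 + 5)² = 81
RHS = 4² + 5² = 41

LHS ≠ RHS, so the equation does not hold at this point.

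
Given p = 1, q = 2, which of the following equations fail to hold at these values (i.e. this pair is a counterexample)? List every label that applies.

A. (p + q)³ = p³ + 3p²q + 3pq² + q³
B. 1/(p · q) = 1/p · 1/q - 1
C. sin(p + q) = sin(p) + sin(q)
Evaluating each claim at the given values:
A. LHS = 27, RHS = 27 → holds here (LHS = RHS)
B. LHS = 1/2, RHS = -1/2 → fails here (LHS ≠ RHS)
C. LHS = sin(3) ≈ 0.1411, RHS = sin(1) + sin(2) ≈ 1.751 → fails here (LHS ≠ RHS)

Answer: B, C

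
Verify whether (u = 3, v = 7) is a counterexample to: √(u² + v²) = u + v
Yes

Substituting u = 3, v = 7:
LHS = √(3² + 7²) = √(58) ≈ 7.616
RHS = 3 + 7 = 10

Since LHS ≠ RHS, this pair disproves the claim.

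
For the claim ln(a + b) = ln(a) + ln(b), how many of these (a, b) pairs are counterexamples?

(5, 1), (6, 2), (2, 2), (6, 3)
Testing each pair:
(5, 1): LHS = ln(6) ≈ 1.792, RHS = ln(5) ≈ 1.609 → counterexample
(6, 2): LHS = ln(8) ≈ 2.079, RHS = ln(2) + ln(6) ≈ 2.485 → counterexample
(2, 2): LHS = ln(4) ≈ 1.386, RHS = 2·ln(2) ≈ 1.386 → satisfies claim
(6, 3): LHS = ln(9) ≈ 2.197, RHS = ln(3) + ln(6) ≈ 2.89 → counterexample

That makes 3 counterexamples.

Answer: 3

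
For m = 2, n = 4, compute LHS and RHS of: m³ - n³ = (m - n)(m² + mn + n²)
LHS = 2³ - 4³ = -56
RHS = (2 - 4)(2² + 2·4 + 4²) = -56

LHS = RHS: the two sides agree.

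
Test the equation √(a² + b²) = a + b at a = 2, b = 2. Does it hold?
Fails

Substituting a = 2, b = 2:

LHS = √(2² + 2²) = 2·√(2) ≈ 2.828
RHS = 2 + 2 = 4

LHS ≠ RHS, so the equation does not hold at this point.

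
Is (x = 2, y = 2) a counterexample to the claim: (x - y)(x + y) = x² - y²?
No

Substituting x = 2, y = 2:
LHS = (2 - 2)(2 + 2) = 0
RHS = 2² - 2² = 0

The sides agree, so this pair does not disprove the claim.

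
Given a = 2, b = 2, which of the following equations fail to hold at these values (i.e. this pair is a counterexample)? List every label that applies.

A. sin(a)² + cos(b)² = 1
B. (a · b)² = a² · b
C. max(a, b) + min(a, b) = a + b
B

Evaluating each claim at the given values:
A. LHS = cos(2)² + sin(2)² = 1, RHS = 1 → holds here (LHS = RHS)
B. LHS = 16, RHS = 8 → fails here (LHS ≠ RHS)
C. LHS = 4, RHS = 4 → holds here (LHS = RHS)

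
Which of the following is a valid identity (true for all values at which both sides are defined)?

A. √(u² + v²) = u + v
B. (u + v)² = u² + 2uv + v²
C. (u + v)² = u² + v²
B

A: fails at (4, 6) — LHS = 2·√(13) ≈ 7.211, RHS = 10.
B: holds — e.g. at (3, 3), both sides equal 36.
C: fails at (3, 7) — LHS = 100, RHS = 58.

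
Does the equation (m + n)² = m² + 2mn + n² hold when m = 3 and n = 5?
Holds

Substituting m = 3, n = 5:

LHS = (3 + 5)² = 64
RHS = 3² + 2·3·5 + 5² = 64

LHS = RHS, so the equation holds at this point.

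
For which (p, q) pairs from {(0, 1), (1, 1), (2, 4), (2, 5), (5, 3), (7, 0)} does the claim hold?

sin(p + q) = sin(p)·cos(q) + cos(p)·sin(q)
All pairs

Testing each pair:
(0, 1): LHS = sin(1) ≈ 0.8415, RHS = sin(1) ≈ 0.8415 → holds
(1, 1): LHS = sin(2) ≈ 0.9093, RHS = 2·sin(1)·cos(1) ≈ 0.9093 → holds
(2, 4): LHS = sin(6) ≈ -0.2794, RHS = sin(2)·cos(4) + sin(4)·cos(2) ≈ -0.2794 → holds
(2, 5): LHS = sin(7) ≈ 0.657, RHS = sin(2)·cos(5) + sin(5)·cos(2) ≈ 0.657 → holds
(5, 3): LHS = sin(8) ≈ 0.9894, RHS = sin(3)·cos(5) + sin(5)·cos(3) ≈ 0.9894 → holds
(7, 0): LHS = sin(7) ≈ 0.657, RHS = sin(7) ≈ 0.657 → holds

Every pair satisfies the claim.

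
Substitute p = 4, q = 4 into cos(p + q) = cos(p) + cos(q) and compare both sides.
LHS = cos(4 + 4) = cos(8) ≈ -0.1455
RHS = cos(4) + cos(4) = 2·cos(4) ≈ -1.307

LHS ≠ RHS (they differ by about 1.162), so the equation does not hold here.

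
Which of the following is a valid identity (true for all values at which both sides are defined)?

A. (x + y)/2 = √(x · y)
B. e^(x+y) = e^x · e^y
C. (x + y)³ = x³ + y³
A: fails at (0, 1) — LHS = 1/2, RHS = 0.
B: holds — e.g. at (1, 3), both sides equal e^4 ≈ 54.6.
C: fails at (2, 7) — LHS = 729, RHS = 351.

Answer: B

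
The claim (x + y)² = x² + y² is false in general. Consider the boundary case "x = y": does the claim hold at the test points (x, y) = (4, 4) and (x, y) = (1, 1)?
No, fails at both test points

At (4, 4): LHS = 64 ≠ RHS = 32
At (1, 1): LHS = 4 ≠ RHS = 2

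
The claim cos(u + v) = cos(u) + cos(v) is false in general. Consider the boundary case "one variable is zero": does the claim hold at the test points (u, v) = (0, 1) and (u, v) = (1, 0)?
At (0, 1): LHS = cos(1) ≈ 0.5403 ≠ RHS = cos(1) + 1 ≈ 1.54
At (1, 0): LHS = cos(1) ≈ 0.5403 ≠ RHS = cos(1) + 1 ≈ 1.54

Answer: No, fails at both test points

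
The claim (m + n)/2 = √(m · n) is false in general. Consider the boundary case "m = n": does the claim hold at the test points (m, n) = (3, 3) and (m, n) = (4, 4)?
At (3, 3): LHS = 3, RHS = 3 → equal
At (4, 4): LHS = 4, RHS = 4 → equal

So the claim does hold at both of these boundary points, even though it is not an identity.

Answer: Yes, holds at both test points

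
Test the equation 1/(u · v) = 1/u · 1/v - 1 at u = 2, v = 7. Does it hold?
Fails

Substituting u = 2, v = 7:

LHS = 1/(2 · 7) = 1/14
RHS = 1/2 · 1/7 - 1 = -13/14

LHS ≠ RHS, so the equation does not hold at this point.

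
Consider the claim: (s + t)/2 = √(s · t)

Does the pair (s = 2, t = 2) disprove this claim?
No

Substituting s = 2, t = 2:
LHS = (2 + 2)/2 = 2
RHS = √(2 · 2) = 2

The sides agree, so this pair does not disprove the claim.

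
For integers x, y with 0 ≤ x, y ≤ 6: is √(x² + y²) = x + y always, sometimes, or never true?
It holds at (x, y) = (0, 2) (both sides equal 2), but fails at (x, y) = (4, 6) (LHS = 2·√(13) ≈ 7.211, RHS = 10).

Answer: Sometimes true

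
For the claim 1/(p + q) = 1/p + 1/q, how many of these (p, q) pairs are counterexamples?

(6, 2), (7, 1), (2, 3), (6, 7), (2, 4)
Testing each pair:
(6, 2): LHS = 1/8, RHS = 2/3 → counterexample
(7, 1): LHS = 1/8, RHS = 8/7 → counterexample
(2, 3): LHS = 1/5, RHS = 5/6 → counterexample
(6, 7): LHS = 1/13, RHS = 13/42 → counterexample
(2, 4): LHS = 1/6, RHS = 3/4 → counterexample

That makes 5 counterexamples.

Answer: 5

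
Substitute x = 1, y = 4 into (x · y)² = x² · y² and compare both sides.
LHS = (1 · 4)² = 16
RHS = 1² · 4² = 16

LHS = RHS: the two sides agree.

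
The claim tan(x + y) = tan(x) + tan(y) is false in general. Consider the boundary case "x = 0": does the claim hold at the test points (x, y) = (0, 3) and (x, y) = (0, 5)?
At (0, 3): LHS = tan(3) ≈ -0.1425, RHS = tan(3) ≈ -0.1425 → equal
At (0, 5): LHS = tan(5) ≈ -3.381, RHS = tan(5) ≈ -3.381 → equal

So the claim does hold at both of these boundary points, even though it is not an identity.

Answer: Yes, holds at both test points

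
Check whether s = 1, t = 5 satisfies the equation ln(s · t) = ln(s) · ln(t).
Fails

Substituting s = 1, t = 5:

LHS = ln(1 · 5) = ln(5) ≈ 1.609
RHS = ln(1) · ln(5) = 0

LHS ≠ RHS, so the equation does not hold at this point.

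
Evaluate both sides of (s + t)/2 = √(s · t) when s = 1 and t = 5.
LHS = (1 + 5)/2 = 3
RHS = √(1 · 5) = √(5) ≈ 2.236

LHS ≠ RHS (they differ by about 0.7639), so the equation does not hold here.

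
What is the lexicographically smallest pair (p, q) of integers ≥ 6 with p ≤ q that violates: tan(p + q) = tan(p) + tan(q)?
(p, q) = (6, 6)

Substituting (6, 6) into the claim:
LHS = tan(6 + 6) = tan(12) ≈ -0.6359
RHS = tan(6) + tan(6) = 2·tan(6) ≈ -0.582

Since LHS ≠ RHS, this pair disproves the claim, and no lexicographically smaller pair (p ≤ q, integers ≥ 6) does.

For instance (10, 10) is also a counterexample (LHS = tan(20) ≈ 2.237, RHS = 2·tan(10) ≈ 1.297), but it's lexicographically larger.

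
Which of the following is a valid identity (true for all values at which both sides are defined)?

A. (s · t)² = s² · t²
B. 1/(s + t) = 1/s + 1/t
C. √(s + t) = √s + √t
A

A: holds — e.g. at (4, 6), both sides equal 576.
B: fails at (1, 3) — LHS = 1/4, RHS = 4/3.
C: fails at (1, 3) — LHS = 2, RHS = 1 + √(3) ≈ 2.732.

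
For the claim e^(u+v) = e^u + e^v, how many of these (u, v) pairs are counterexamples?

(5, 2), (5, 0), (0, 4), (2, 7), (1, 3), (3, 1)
Testing each pair:
(5, 2): LHS = e^7 ≈ 1097, RHS = e^2 + e^5 ≈ 155.8 → counterexample
(5, 0): LHS = e^5 ≈ 148.4, RHS = 1 + e^5 ≈ 149.4 → counterexample
(0, 4): LHS = e^4 ≈ 54.6, RHS = 1 + e^4 ≈ 55.6 → counterexample
(2, 7): LHS = e^9 ≈ 8103, RHS = e^2 + e^7 ≈ 1104 → counterexample
(1, 3): LHS = e^4 ≈ 54.6, RHS = e + e^3 ≈ 22.8 → counterexample
(3, 1): LHS = e^4 ≈ 54.6, RHS = e + e^3 ≈ 22.8 → counterexample

That makes 6 counterexamples.

Answer: 6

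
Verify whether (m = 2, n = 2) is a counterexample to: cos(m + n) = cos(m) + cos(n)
Yes

Substituting m = 2, n = 2:
LHS = cos(2 + 2) = cos(4) ≈ -0.6536
RHS = cos(2) + cos(2) = 2·cos(2) ≈ -0.8323

Since LHS ≠ RHS, this pair disproves the claim.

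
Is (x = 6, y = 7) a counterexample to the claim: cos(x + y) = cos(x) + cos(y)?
Substituting x = 6, y = 7:
LHS = cos(6 + 7) = cos(13) ≈ 0.9074
RHS = cos(6) + cos(7) ≈ 1.714

Since LHS ≠ RHS, this pair disproves the claim.

Answer: Yes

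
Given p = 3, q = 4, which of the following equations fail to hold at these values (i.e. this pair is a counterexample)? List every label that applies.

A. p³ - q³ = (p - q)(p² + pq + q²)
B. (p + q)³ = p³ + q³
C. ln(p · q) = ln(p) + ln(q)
B

Evaluating each claim at the given values:
A. LHS = -37, RHS = -37 → holds here (LHS = RHS)
B. LHS = 343, RHS = 91 → fails here (LHS ≠ RHS)
C. LHS = ln(12) ≈ 2.485, RHS = ln(3) + ln(4) ≈ 2.485 → holds here (LHS = RHS)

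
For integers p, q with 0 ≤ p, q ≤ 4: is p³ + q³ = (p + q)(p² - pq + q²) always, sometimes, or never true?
Always true

The identity holds for every pair in the range. For instance at (p, q) = (2, 1): both sides equal 9.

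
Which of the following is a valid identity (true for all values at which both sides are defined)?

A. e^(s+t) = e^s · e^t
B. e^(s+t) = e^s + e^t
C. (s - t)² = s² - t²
A

A: holds — e.g. at (3, 3), both sides equal e^6 ≈ 403.4.
B: fails at (5, 5) — LHS = e^10 ≈ 22026.5, RHS = 2·e^5 ≈ 296.8.
C: fails at (1, 5) — LHS = 16, RHS = -24.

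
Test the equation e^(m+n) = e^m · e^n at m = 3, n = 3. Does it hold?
Holds

Substituting m = 3, n = 3:

LHS = e^(3+3) = e^6 ≈ 403.4
RHS = e^3 · e^3 = e^6 ≈ 403.4

LHS = RHS, so the equation holds at this point.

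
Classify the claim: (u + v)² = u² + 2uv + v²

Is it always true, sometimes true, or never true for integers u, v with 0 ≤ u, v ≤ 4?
The identity holds for every pair in the range. For instance at (u, v) = (2, 4): both sides equal 36.

Answer: Always true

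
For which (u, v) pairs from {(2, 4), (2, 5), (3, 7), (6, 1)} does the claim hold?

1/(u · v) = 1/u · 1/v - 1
None

Testing each pair:
(2, 4): LHS = 1/8, RHS = -7/8 → fails
(2, 5): LHS = 1/10, RHS = -9/10 → fails
(3, 7): LHS = 1/21, RHS = -20/21 → fails
(6, 1): LHS = 1/6, RHS = -5/6 → fails

No pair satisfies the claim.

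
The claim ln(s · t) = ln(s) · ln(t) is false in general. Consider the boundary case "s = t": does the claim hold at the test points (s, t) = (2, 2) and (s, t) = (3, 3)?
At (2, 2): LHS = ln(4) ≈ 1.386 ≠ RHS = ln(2)² ≈ 0.4805
At (3, 3): LHS = ln(9) ≈ 2.197 ≠ RHS = ln(3)² ≈ 1.207

Answer: No, fails at both test points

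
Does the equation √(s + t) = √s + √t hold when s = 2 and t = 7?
Fails

Substituting s = 2, t = 7:

LHS = √(2 + 7) = 3
RHS = √2 + √7 = √(2) + √(7) ≈ 4.06

LHS ≠ RHS, so the equation does not hold at this point.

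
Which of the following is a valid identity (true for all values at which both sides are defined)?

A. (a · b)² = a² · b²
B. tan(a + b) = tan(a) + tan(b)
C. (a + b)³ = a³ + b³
A: holds — e.g. at (5, 5), both sides equal 625.
B: fails at (3, 5) — LHS = tan(8) ≈ -6.8, RHS = tan(5) + tan(3) ≈ -3.523.
C: fails at (6, 7) — LHS = 2197, RHS = 559.

Answer: A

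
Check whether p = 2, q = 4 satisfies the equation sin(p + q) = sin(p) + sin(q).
Substituting p = 2, q = 4:

LHS = sin(2 + 4) = sin(6) ≈ -0.2794
RHS = sin(2) + sin(4) ≈ 0.1525

LHS ≠ RHS, so the equation does not hold at this point.

Answer: Fails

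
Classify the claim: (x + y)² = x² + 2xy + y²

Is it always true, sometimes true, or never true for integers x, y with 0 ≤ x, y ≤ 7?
The identity holds for every pair in the range. For instance at (x, y) = (6, 0): both sides equal 36.

Answer: Always true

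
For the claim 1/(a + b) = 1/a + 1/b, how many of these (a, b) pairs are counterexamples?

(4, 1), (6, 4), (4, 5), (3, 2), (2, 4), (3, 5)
6

Testing each pair:
(4, 1): LHS = 1/5, RHS = 5/4 → counterexample
(6, 4): LHS = 1/10, RHS = 5/12 → counterexample
(4, 5): LHS = 1/9, RHS = 9/20 → counterexample
(3, 2): LHS = 1/5, RHS = 5/6 → counterexample
(2, 4): LHS = 1/6, RHS = 3/4 → counterexample
(3, 5): LHS = 1/8, RHS = 8/15 → counterexample

That makes 6 counterexamples.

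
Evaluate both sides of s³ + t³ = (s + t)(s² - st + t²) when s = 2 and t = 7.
LHS = 2³ + 7³ = 351
RHS = (2 + 7)(2² - 2·7 + 7²) = 351

LHS = RHS: the two sides agree.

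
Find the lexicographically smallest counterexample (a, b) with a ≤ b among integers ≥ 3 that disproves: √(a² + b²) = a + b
Substituting (3, 3) into the claim:
LHS = √(3² + 3²) = 3·√(2) ≈ 4.243
RHS = 3 + 3 = 6

Since LHS ≠ RHS, this pair disproves the claim, and no lexicographically smaller pair (a ≤ b, integers ≥ 3) does.

For instance (8, 10) is also a counterexample (LHS = 2·√(41) ≈ 12.81, RHS = 18), but it's lexicographically larger.

Answer: (a, b) = (3, 3)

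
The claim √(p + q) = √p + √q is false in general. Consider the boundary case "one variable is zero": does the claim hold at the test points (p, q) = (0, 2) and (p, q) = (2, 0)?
At (0, 2): LHS = √(2) ≈ 1.414, RHS = √(2) ≈ 1.414 → equal
At (2, 0): LHS = √(2) ≈ 1.414, RHS = √(2) ≈ 1.414 → equal

So the claim does hold at both of these boundary points, even though it is not an identity.

Answer: Yes, holds at both test points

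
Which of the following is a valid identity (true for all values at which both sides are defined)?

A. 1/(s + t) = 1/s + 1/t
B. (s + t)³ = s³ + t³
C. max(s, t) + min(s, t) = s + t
C

A: fails at (1, 3) — LHS = 1/4, RHS = 4/3.
B: fails at (5, 8) — LHS = 2197, RHS = 637.
C: holds — e.g. at (3, 4), both sides equal 7.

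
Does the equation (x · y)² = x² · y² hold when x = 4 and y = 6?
Holds

Substituting x = 4, y = 6:

LHS = (4 · 6)² = 576
RHS = 4² · 6² = 576

LHS = RHS, so the equation holds at this point.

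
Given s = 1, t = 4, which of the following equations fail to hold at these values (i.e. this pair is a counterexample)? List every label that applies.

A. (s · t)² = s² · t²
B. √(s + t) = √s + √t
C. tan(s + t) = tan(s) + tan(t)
B, C

Evaluating each claim at the given values:
A. LHS = 16, RHS = 16 → holds here (LHS = RHS)
B. LHS = √(5) ≈ 2.236, RHS = 3 → fails here (LHS ≠ RHS)
C. LHS = tan(5) ≈ -3.381, RHS = tan(4) + tan(1) ≈ 2.715 → fails here (LHS ≠ RHS)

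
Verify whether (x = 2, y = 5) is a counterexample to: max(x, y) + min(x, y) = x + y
No

Substituting x = 2, y = 5:
LHS = max(2, 5) + min(2, 5) = 7
RHS = 2 + 5 = 7

The sides agree, so this pair does not disprove the claim.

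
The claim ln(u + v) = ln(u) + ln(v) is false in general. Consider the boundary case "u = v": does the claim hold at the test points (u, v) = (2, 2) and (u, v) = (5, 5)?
At (2, 2): LHS = ln(4) ≈ 1.386, RHS = 2·ln(2) ≈ 1.386 → equal
At (5, 5): LHS = ln(10) ≈ 2.303 ≠ RHS = 2·ln(5) ≈ 3.219

Answer: Only at (2, 2)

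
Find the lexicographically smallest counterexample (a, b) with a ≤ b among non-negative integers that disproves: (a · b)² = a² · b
Substituting (1, 2) into the claim:
LHS = (1 · 2)² = 4
RHS = 1² · 2 = 2

Since LHS ≠ RHS, this pair disproves the claim, and no lexicographically smaller pair (a ≤ b, non-negative integers) does.

For instance (1, 3) is also a counterexample (LHS = 9, RHS = 3), but it's lexicographically larger.

Answer: (a, b) = (1, 2)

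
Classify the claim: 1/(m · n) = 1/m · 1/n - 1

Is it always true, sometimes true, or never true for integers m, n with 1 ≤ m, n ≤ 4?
Never true

The claim fails for every pair in the range. For instance at (m, n) = (1, 2): LHS = 1/2, RHS = -1/2.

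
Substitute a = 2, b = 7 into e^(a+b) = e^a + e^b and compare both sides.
LHS = e^(2+7) = e^9 ≈ 8103
RHS = e^2 + e^7 ≈ 1104

LHS ≠ RHS (they differ by about 6999), so the equation does not hold here.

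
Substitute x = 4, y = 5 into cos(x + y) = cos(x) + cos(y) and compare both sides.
LHS = cos(4 + 5) = cos(9) ≈ -0.9111
RHS = cos(4) + cos(5) ≈ -0.37

LHS ≠ RHS (they differ by about 0.5411), so the equation does not hold here.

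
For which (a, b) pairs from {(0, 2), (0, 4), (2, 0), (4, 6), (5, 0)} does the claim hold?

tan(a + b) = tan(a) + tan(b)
Testing each pair:
(0, 2): LHS = tan(2) ≈ -2.185, RHS = tan(2) ≈ -2.185 → holds
(0, 4): LHS = tan(4) ≈ 1.158, RHS = tan(4) ≈ 1.158 → holds
(2, 0): LHS = tan(2) ≈ -2.185, RHS = tan(2) ≈ -2.185 → holds
(4, 6): LHS = tan(10) ≈ 0.6484, RHS = tan(6) + tan(4) ≈ 0.8668 → fails
(5, 0): LHS = tan(5) ≈ -3.381, RHS = tan(5) ≈ -3.381 → holds

4 of 5 pairs satisfy the claim.

Answer: (0, 2), (0, 4), (2, 0), (5, 0)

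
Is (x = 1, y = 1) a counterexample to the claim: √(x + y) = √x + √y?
Substituting x = 1, y = 1:
LHS = √(1 + 1) = √(2) ≈ 1.414
RHS = √1 + √1 = 2

Since LHS ≠ RHS, this pair disproves the claim.

Answer: Yes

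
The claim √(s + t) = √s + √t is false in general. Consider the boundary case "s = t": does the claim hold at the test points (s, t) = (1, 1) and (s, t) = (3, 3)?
At (1, 1): LHS = √(2) ≈ 1.414 ≠ RHS = 2
At (3, 3): LHS = √(6) ≈ 2.449 ≠ RHS = 2·√(3) ≈ 3.464

Answer: No, fails at both test points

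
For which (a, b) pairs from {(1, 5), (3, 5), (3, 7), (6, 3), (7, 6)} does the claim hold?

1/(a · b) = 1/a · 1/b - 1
Testing each pair:
(1, 5): LHS = 1/5, RHS = -4/5 → fails
(3, 5): LHS = 1/15, RHS = -14/15 → fails
(3, 7): LHS = 1/21, RHS = -20/21 → fails
(6, 3): LHS = 1/18, RHS = -17/18 → fails
(7, 6): LHS = 1/42, RHS = -41/42 → fails

No pair satisfies the claim.

Answer: None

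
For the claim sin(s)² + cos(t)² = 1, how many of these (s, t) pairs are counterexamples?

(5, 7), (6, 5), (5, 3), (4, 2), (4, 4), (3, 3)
4

Testing each pair:
(5, 7): LHS = cos(7)² + sin(5)² ≈ 1.488, RHS = 1 → counterexample
(6, 5): LHS = sin(6)² + cos(5)² ≈ 0.1585, RHS = 1 → counterexample
(5, 3): LHS = sin(5)² + cos(3)² ≈ 1.9, RHS = 1 → counterexample
(4, 2): LHS = cos(2)² + sin(4)² ≈ 0.7459, RHS = 1 → counterexample
(4, 4): LHS = cos(4)² + sin(4)² = 1, RHS = 1 → satisfies claim
(3, 3): LHS = sin(3)² + cos(3)² = 1, RHS = 1 → satisfies claim

That makes 4 counterexamples.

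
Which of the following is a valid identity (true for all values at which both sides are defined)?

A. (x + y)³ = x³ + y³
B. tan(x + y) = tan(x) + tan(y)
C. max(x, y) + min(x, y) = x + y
A: fails at (5, 8) — LHS = 2197, RHS = 637.
B: fails at (3, 4) — LHS = tan(7) ≈ 0.8714, RHS = tan(3) + tan(4) ≈ 1.015.
C: holds — e.g. at (1, 3), both sides equal 4.

Answer: C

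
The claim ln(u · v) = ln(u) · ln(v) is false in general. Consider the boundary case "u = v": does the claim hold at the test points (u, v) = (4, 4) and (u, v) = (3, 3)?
No, fails at both test points

At (4, 4): LHS = ln(16) ≈ 2.773 ≠ RHS = ln(4)² ≈ 1.922
At (3, 3): LHS = ln(9) ≈ 2.197 ≠ RHS = ln(3)² ≈ 1.207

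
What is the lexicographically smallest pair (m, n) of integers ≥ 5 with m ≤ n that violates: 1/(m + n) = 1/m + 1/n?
Substituting (5, 5) into the claim:
LHS = 1/(5 + 5) = 1/10
RHS = 1/5 + 1/5 = 2/5

Since LHS ≠ RHS, this pair disproves the claim, and no lexicographically smaller pair (m ≤ n, integers ≥ 5) does.

For instance (6, 7) is also a counterexample (LHS = 1/13, RHS = 13/42), but it's lexicographically larger.

Answer: (m, n) = (5, 5)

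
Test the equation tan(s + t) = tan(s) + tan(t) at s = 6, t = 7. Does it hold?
Substituting s = 6, t = 7:

LHS = tan(6 + 7) = tan(13) ≈ 0.463
RHS = tan(6) + tan(7) ≈ 0.5804

LHS ≠ RHS, so the equation does not hold at this point.

Answer: Fails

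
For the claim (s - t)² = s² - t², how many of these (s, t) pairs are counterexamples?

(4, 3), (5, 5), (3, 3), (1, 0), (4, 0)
1

Testing each pair:
(4, 3): LHS = 1, RHS = 7 → counterexample
(5, 5): LHS = 0, RHS = 0 → satisfies claim
(3, 3): LHS = 0, RHS = 0 → satisfies claim
(1, 0): LHS = 1, RHS = 1 → satisfies claim
(4, 0): LHS = 16, RHS = 16 → satisfies claim

That makes 1 counterexample.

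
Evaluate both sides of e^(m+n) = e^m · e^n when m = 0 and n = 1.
LHS = e^(0+1) = e ≈ 2.718
RHS = e^0 · e^1 = e ≈ 2.718

LHS = RHS: the two sides agree.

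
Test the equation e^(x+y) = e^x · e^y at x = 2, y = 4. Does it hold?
Holds

Substituting x = 2, y = 4:

LHS = e^(2+4) = e^6 ≈ 403.4
RHS = e^2 · e^4 = e^6 ≈ 403.4

LHS = RHS, so the equation holds at this point.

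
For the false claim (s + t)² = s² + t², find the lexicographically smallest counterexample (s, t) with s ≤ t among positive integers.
Substituting (1, 1) into the claim:
LHS = (1 + 1)² = 4
RHS = 1² + 1² = 2

Since LHS ≠ RHS, this pair disproves the claim, and no lexicographically smaller pair (s ≤ t, positive integers) does.

For instance (8, 8) is also a counterexample (LHS = 256, RHS = 128), but it's lexicographically larger.

Answer: (s, t) = (1, 1)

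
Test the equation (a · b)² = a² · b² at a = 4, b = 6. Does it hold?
Holds

Substituting a = 4, b = 6:

LHS = (4 · 6)² = 576
RHS = 4² · 6² = 576

LHS = RHS, so the equation holds at this point.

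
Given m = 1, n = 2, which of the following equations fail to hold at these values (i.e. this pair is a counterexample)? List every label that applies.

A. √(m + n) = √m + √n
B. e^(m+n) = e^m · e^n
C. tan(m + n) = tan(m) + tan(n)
Evaluating each claim at the given values:
A. LHS = √(3) ≈ 1.732, RHS = 1 + √(2) ≈ 2.414 → fails here (LHS ≠ RHS)
B. LHS = e^3 ≈ 20.09, RHS = e^3 ≈ 20.09 → holds here (LHS = RHS)
C. LHS = tan(3) ≈ -0.1425, RHS = tan(2) + tan(1) ≈ -0.6276 → fails here (LHS ≠ RHS)

Answer: A, C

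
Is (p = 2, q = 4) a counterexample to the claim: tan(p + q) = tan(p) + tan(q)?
Substituting p = 2, q = 4:
LHS = tan(2 + 4) = tan(6) ≈ -0.291
RHS = tan(2) + tan(4) ≈ -1.027

Since LHS ≠ RHS, this pair disproves the claim.

Answer: Yes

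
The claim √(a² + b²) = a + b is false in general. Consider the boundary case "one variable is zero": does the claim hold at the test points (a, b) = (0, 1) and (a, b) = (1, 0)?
Yes, holds at both test points

At (0, 1): LHS = 1, RHS = 1 → equal
At (1, 0): LHS = 1, RHS = 1 → equal

So the claim does hold at both of these boundary points, even though it is not an identity.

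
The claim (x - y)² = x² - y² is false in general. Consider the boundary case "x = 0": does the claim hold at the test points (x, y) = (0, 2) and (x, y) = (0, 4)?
No, fails at both test points

At (0, 2): LHS = 4 ≠ RHS = -4
At (0, 4): LHS = 16 ≠ RHS = -16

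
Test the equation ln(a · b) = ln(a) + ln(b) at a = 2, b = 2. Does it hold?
Substituting a = 2, b = 2:

LHS = ln(2 · 2) = ln(4) ≈ 1.386
RHS = ln(2) + ln(2) = 2·ln(2) ≈ 1.386

LHS = RHS, so the equation holds at this point.

Answer: Holds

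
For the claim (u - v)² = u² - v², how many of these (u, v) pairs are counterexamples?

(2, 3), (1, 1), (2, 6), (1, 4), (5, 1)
Testing each pair:
(2, 3): LHS = 1, RHS = -5 → counterexample
(1, 1): LHS = 0, RHS = 0 → satisfies claim
(2, 6): LHS = 16, RHS = -32 → counterexample
(1, 4): LHS = 9, RHS = -15 → counterexample
(5, 1): LHS = 16, RHS = 24 → counterexample

That makes 4 counterexamples.

Answer: 4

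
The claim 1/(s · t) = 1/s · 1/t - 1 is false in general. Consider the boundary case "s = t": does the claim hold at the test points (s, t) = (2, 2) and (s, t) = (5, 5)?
No, fails at both test points

At (2, 2): LHS = 1/4 ≠ RHS = -3/4
At (5, 5): LHS = 1/25 ≠ RHS = -24/25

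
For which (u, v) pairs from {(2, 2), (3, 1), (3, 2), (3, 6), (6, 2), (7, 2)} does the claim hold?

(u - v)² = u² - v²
Testing each pair:
(2, 2): LHS = 0, RHS = 0 → holds
(3, 1): LHS = 4, RHS = 8 → fails
(3, 2): LHS = 1, RHS = 5 → fails
(3, 6): LHS = 9, RHS = -27 → fails
(6, 2): LHS = 16, RHS = 32 → fails
(7, 2): LHS = 25, RHS = 45 → fails

1 of 6 pairs satisfies the claim.

Answer: (2, 2)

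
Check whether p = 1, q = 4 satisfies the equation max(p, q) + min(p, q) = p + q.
Substituting p = 1, q = 4:

LHS = max(1, 4) + min(1, 4) = 5
RHS = 1 + 4 = 5

LHS = RHS, so the equation holds at this point.

Answer: Holds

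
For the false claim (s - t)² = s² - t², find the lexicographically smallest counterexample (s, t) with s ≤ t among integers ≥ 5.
Substituting (5, 6) into the claim:
LHS = (5 - 6)² = 1
RHS = 5² - 6² = -11

Since LHS ≠ RHS, this pair disproves the claim, and no lexicographically smaller pair (s ≤ t, integers ≥ 5) does.

For instance (6, 12) is also a counterexample (LHS = 36, RHS = -108), but it's lexicographically larger.

Answer: (s, t) = (5, 6)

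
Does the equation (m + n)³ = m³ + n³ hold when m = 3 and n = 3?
Substituting m = 3, n = 3:

LHS = (3 + 3)³ = 216
RHS = 3³ + 3³ = 54

LHS ≠ RHS, so the equation does not hold at this point.

Answer: Fails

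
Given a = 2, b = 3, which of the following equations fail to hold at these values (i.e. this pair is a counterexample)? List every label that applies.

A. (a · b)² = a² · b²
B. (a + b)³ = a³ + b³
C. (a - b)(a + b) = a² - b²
B

Evaluating each claim at the given values:
A. LHS = 36, RHS = 36 → holds here (LHS = RHS)
B. LHS = 125, RHS = 35 → fails here (LHS ≠ RHS)
C. LHS = -5, RHS = -5 → holds here (LHS = RHS)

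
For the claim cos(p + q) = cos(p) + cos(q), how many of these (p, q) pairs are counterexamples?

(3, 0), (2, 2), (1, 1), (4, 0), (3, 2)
5

Testing each pair:
(3, 0): LHS = cos(3) ≈ -0.99, RHS = cos(3) + 1 ≈ 0.01001 → counterexample
(2, 2): LHS = cos(4) ≈ -0.6536, RHS = 2·cos(2) ≈ -0.8323 → counterexample
(1, 1): LHS = cos(2) ≈ -0.4161, RHS = 2·cos(1) ≈ 1.081 → counterexample
(4, 0): LHS = cos(4) ≈ -0.6536, RHS = cos(4) + 1 ≈ 0.3464 → counterexample
(3, 2): LHS = cos(5) ≈ 0.2837, RHS = cos(3) + cos(2) ≈ -1.406 → counterexample

That makes 5 counterexamples.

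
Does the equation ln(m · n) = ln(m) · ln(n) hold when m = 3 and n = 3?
Substituting m = 3, n = 3:

LHS = ln(3 · 3) = ln(9) ≈ 2.197
RHS = ln(3) · ln(3) = ln(3)² ≈ 1.207

LHS ≠ RHS, so the equation does not hold at this point.

Answer: Fails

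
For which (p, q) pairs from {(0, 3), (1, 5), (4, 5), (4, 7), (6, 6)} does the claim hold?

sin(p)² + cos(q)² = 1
Testing each pair:
(0, 3): LHS = cos(3)² ≈ 0.9801, RHS = 1 → fails
(1, 5): LHS = cos(5)² + sin(1)² ≈ 0.7885, RHS = 1 → fails
(4, 5): LHS = cos(5)² + sin(4)² ≈ 0.6532, RHS = 1 → fails
(4, 7): LHS = cos(7)² + sin(4)² ≈ 1.141, RHS = 1 → fails
(6, 6): LHS = sin(6)² + cos(6)² = 1, RHS = 1 → holds

1 of 5 pairs satisfies the claim.

Answer: (6, 6)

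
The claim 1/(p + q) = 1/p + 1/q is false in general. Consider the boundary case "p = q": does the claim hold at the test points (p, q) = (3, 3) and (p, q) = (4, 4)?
No, fails at both test points

At (3, 3): LHS = 1/6 ≠ RHS = 2/3
At (4, 4): LHS = 1/8 ≠ RHS = 1/2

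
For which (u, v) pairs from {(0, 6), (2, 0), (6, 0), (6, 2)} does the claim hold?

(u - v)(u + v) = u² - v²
Testing each pair:
(0, 6): LHS = -36, RHS = -36 → holds
(2, 0): LHS = 4, RHS = 4 → holds
(6, 0): LHS = 36, RHS = 36 → holds
(6, 2): LHS = 32, RHS = 32 → holds

Every pair satisfies the claim.

Answer: All pairs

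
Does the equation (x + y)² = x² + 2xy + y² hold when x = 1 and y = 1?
Holds

Substituting x = 1, y = 1:

LHS = (1 + 1)² = 4
RHS = 1² + 2·1·1 + 1² = 4

LHS = RHS, so the equation holds at this point.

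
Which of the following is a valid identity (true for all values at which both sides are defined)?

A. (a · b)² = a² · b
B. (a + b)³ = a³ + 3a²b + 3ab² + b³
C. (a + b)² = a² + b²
A: fails at (4, 6) — LHS = 576, RHS = 96.
B: holds — e.g. at (5, 8), both sides equal 2197.
C: fails at (5, 8) — LHS = 169, RHS = 89.

Answer: B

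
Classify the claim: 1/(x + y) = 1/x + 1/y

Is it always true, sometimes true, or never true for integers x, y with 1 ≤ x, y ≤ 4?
Never true

The claim fails for every pair in the range. For instance at (x, y) = (4, 1): LHS = 1/5, RHS = 5/4.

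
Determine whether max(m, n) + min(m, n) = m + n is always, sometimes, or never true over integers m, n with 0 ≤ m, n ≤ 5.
The identity holds for every pair in the range. For instance at (m, n) = (5, 0): both sides equal 5.

Answer: Always true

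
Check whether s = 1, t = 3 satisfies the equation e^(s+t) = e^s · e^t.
Substituting s = 1, t = 3:

LHS = e^(1+3) = e^4 ≈ 54.6
RHS = e^1 · e^3 = e^4 ≈ 54.6

LHS = RHS, so the equation holds at this point.

Answer: Holds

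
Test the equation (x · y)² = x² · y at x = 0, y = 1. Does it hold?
Substituting x = 0, y = 1:

LHS = (0 · 1)² = 0
RHS = 0² · 1 = 0

LHS = RHS, so the equation holds at this point.

Answer: Holds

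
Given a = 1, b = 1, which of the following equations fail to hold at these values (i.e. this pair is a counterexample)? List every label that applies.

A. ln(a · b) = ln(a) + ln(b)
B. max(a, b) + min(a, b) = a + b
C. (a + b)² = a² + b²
Evaluating each claim at the given values:
A. LHS = 0, RHS = 0 → holds here (LHS = RHS)
B. LHS = 2, RHS = 2 → holds here (LHS = RHS)
C. LHS = 4, RHS = 2 → fails here (LHS ≠ RHS)

Answer: C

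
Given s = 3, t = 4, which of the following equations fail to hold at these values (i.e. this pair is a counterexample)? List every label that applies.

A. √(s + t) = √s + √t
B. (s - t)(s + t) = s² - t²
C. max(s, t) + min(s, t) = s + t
A

Evaluating each claim at the given values:
A. LHS = √(7) ≈ 2.646, RHS = √(3) + 2 ≈ 3.732 → fails here (LHS ≠ RHS)
B. LHS = -7, RHS = -7 → holds here (LHS = RHS)
C. LHS = 7, RHS = 7 → holds here (LHS = RHS)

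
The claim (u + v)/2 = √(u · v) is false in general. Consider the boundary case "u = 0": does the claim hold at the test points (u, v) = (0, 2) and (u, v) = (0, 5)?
No, fails at both test points

At (0, 2): LHS = 1 ≠ RHS = 0
At (0, 5): LHS = 5/2 ≠ RHS = 0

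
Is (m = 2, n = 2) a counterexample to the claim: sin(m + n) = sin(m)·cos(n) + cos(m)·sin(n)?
Substituting m = 2, n = 2:
LHS = sin(2 + 2) = sin(4) ≈ -0.7568
RHS = sin(2)·cos(2) + cos(2)·sin(2) = 2·sin(2)·cos(2) ≈ -0.7568

The sides agree, so this pair does not disprove the claim.

Answer: No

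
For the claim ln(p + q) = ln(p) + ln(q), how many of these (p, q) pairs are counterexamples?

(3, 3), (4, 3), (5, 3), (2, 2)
3

Testing each pair:
(3, 3): LHS = ln(6) ≈ 1.792, RHS = 2·ln(3) ≈ 2.197 → counterexample
(4, 3): LHS = ln(7) ≈ 1.946, RHS = ln(3) + ln(4) ≈ 2.485 → counterexample
(5, 3): LHS = ln(8) ≈ 2.079, RHS = ln(3) + ln(5) ≈ 2.708 → counterexample
(2, 2): LHS = ln(4) ≈ 1.386, RHS = 2·ln(2) ≈ 1.386 → satisfies claim

That makes 3 counterexamples.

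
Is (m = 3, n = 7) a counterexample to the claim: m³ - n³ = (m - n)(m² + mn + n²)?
Substituting m = 3, n = 7:
LHS = 3³ - 7³ = -316
RHS = (3 - 7)(3² + 3·7 + 7²) = -316

The sides agree, so this pair does not disprove the claim.

Answer: No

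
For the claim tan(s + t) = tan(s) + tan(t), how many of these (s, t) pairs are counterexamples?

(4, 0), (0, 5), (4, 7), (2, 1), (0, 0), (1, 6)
Testing each pair:
(4, 0): LHS = tan(4) ≈ 1.158, RHS = tan(4) ≈ 1.158 → satisfies claim
(0, 5): LHS = tan(5) ≈ -3.381, RHS = tan(5) ≈ -3.381 → satisfies claim
(4, 7): LHS = tan(11) ≈ -226, RHS = tan(7) + tan(4) ≈ 2.029 → counterexample
(2, 1): LHS = tan(3) ≈ -0.1425, RHS = tan(2) + tan(1) ≈ -0.6276 → counterexample
(0, 0): LHS = 0, RHS = 0 → satisfies claim
(1, 6): LHS = tan(7) ≈ 0.8714, RHS = tan(6) + tan(1) ≈ 1.266 → counterexample

That makes 3 counterexamples.

Answer: 3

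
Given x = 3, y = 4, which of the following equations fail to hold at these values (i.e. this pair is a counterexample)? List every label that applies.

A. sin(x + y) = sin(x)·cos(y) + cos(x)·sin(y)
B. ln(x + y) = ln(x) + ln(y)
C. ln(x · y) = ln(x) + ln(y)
Evaluating each claim at the given values:
A. LHS = sin(7) ≈ 0.657, RHS = sin(3)·cos(4) + sin(4)·cos(3) ≈ 0.657 → holds here (LHS = RHS)
B. LHS = ln(7) ≈ 1.946, RHS = ln(3) + ln(4) ≈ 2.485 → fails here (LHS ≠ RHS)
C. LHS = ln(12) ≈ 2.485, RHS = ln(3) + ln(4) ≈ 2.485 → holds here (LHS = RHS)

Answer: B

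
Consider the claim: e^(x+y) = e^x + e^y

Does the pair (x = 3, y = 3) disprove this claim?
Substituting x = 3, y = 3:
LHS = e^(3+3) = e^6 ≈ 403.4
RHS = e^3 + e^3 = 2·e^3 ≈ 40.17

Since LHS ≠ RHS, this pair disproves the claim.

Answer: Yes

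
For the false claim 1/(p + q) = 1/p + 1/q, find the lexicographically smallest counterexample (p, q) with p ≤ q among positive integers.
Substituting (1, 1) into the claim:
LHS = 1/(1 + 1) = 1/2
RHS = 1/1 + 1/1 = 2

Since LHS ≠ RHS, this pair disproves the claim, and no lexicographically smaller pair (p ≤ q, positive integers) does.

For instance (8, 8) is also a counterexample (LHS = 1/16, RHS = 1/4), but it's lexicographically larger.

Answer: (p, q) = (1, 1)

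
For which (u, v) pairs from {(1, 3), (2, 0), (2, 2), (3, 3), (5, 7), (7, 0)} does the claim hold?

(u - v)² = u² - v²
(2, 0), (2, 2), (3, 3), (7, 0)

Testing each pair:
(1, 3): LHS = 4, RHS = -8 → fails
(2, 0): LHS = 4, RHS = 4 → holds
(2, 2): LHS = 0, RHS = 0 → holds
(3, 3): LHS = 0, RHS = 0 → holds
(5, 7): LHS = 4, RHS = -24 → fails
(7, 0): LHS = 49, RHS = 49 → holds

4 of 6 pairs satisfy the claim.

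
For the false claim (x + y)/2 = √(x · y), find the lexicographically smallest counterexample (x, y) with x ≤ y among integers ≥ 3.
(x, y) = (3, 4)

Substituting (3, 4) into the claim:
LHS = (3 + 4)/2 = 7/2
RHS = √(3 · 4) = 2·√(3) ≈ 3.464

Since LHS ≠ RHS, this pair disproves the claim, and no lexicographically smaller pair (x ≤ y, integers ≥ 3) does.

For instance (3, 5) is also a counterexample (LHS = 4, RHS = √(15) ≈ 3.873), but it's lexicographically larger.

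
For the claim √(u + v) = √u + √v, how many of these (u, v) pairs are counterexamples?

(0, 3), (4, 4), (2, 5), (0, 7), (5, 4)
Testing each pair:
(0, 3): LHS = √(3) ≈ 1.732, RHS = √(3) ≈ 1.732 → satisfies claim
(4, 4): LHS = 2·√(2) ≈ 2.828, RHS = 4 → counterexample
(2, 5): LHS = √(7) ≈ 2.646, RHS = √(2) + √(5) ≈ 3.65 → counterexample
(0, 7): LHS = √(7) ≈ 2.646, RHS = √(7) ≈ 2.646 → satisfies claim
(5, 4): LHS = 3, RHS = 2 + √(5) ≈ 4.236 → counterexample

That makes 3 counterexamples.

Answer: 3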